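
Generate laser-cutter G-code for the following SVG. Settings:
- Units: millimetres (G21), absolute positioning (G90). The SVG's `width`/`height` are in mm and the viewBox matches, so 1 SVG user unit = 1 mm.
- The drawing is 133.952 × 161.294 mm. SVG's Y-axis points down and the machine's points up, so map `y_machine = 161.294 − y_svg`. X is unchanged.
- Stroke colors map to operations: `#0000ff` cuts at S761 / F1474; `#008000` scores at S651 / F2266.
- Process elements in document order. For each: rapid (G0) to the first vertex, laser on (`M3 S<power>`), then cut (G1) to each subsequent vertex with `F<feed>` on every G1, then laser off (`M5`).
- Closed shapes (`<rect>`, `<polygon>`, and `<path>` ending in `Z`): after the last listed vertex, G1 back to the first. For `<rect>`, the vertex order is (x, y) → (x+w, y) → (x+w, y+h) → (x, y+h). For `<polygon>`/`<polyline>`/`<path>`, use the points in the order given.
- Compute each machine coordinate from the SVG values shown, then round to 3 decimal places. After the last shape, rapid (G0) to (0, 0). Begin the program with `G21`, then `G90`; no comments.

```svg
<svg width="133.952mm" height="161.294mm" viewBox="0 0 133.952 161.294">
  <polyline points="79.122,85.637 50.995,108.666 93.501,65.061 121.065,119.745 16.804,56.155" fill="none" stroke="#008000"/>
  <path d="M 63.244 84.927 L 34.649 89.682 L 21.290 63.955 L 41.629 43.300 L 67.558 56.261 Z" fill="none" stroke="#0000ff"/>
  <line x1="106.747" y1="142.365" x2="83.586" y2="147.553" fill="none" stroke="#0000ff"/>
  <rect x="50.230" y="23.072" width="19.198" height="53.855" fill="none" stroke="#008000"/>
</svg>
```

Since the viewBox matches the mm dimensions, user units are millimetres directly. The only transform is the Y-flip y_m = 161.294 − y_svg.

Shape 1 is a open polyline drawn with `<polyline>`. Its stroke #008000 means score at S651, F2266. After flipping Y the toolpath is (79.122,75.657) → (50.995,52.628) → (93.501,96.233) → (121.065,41.549) → (16.804,105.139).

Shape 2 is a regular polygon drawn with `<path>`. Its stroke #0000ff means cut at S761, F1474. After flipping Y the toolpath is (63.244,76.367) → (34.649,71.612) → (21.290,97.339) → (41.629,117.994) → (67.558,105.033) → (63.244,76.367), returning to the start.

Shape 3 is a line segment drawn with `<line>`. Its stroke #0000ff means cut at S761, F1474. After flipping Y the toolpath is (106.747,18.929) → (83.586,13.741).

Shape 4 is a rectangle drawn with `<rect>`. Its stroke #008000 means score at S651, F2266. After flipping Y the toolpath is (50.230,138.222) → (69.428,138.222) → (69.428,84.367) → (50.230,84.367) → (50.230,138.222), returning to the start.

G21
G90
G0 X79.122 Y75.657
M3 S651
G1 X50.995 Y52.628 F2266
G1 X93.501 Y96.233 F2266
G1 X121.065 Y41.549 F2266
G1 X16.804 Y105.139 F2266
M5
G0 X63.244 Y76.367
M3 S761
G1 X34.649 Y71.612 F1474
G1 X21.290 Y97.339 F1474
G1 X41.629 Y117.994 F1474
G1 X67.558 Y105.033 F1474
G1 X63.244 Y76.367 F1474
M5
G0 X106.747 Y18.929
M3 S761
G1 X83.586 Y13.741 F1474
M5
G0 X50.230 Y138.222
M3 S651
G1 X69.428 Y138.222 F2266
G1 X69.428 Y84.367 F2266
G1 X50.230 Y84.367 F2266
G1 X50.230 Y138.222 F2266
M5
G0 X0.000 Y0.000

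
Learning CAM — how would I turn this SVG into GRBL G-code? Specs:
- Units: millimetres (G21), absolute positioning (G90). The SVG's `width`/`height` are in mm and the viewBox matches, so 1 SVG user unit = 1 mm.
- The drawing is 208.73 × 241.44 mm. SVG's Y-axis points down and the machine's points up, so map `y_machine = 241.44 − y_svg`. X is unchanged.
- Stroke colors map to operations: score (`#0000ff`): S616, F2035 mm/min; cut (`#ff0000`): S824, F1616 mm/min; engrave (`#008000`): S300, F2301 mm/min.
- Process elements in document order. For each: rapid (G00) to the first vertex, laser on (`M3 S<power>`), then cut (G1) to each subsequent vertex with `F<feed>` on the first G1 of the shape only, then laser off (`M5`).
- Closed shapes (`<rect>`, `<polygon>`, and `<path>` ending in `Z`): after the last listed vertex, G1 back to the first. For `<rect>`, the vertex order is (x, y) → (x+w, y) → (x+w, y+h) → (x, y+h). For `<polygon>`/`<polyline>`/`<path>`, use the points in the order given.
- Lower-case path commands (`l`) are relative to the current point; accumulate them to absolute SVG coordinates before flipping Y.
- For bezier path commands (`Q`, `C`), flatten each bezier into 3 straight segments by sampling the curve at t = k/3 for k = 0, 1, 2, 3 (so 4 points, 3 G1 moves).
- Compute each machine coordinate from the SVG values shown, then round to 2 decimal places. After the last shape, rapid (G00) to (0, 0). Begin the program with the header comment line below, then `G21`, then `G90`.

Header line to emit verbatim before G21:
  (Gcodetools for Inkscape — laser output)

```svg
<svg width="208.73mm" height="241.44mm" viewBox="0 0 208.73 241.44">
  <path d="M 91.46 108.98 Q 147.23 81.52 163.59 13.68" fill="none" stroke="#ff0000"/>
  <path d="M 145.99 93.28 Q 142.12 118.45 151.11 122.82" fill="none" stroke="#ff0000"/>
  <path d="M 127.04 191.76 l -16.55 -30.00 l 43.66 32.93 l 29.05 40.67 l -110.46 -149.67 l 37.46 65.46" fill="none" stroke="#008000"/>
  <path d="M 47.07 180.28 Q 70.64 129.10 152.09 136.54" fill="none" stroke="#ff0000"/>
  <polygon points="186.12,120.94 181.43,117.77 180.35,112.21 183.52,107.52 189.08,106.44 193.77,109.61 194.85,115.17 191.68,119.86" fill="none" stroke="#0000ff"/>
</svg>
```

1 u = 1 mm; y_m = 241.44 − y.

[1] `<path>` quadratic bezier, #ff0000→cut S824 F1616: (91.46,132.46) → (124.26,155.25) → (148.30,187.02) → (163.59,227.76)

[2] `<path>` quadratic bezier, #ff0000→cut S824 F1616: (145.99,148.16) → (144.84,133.69) → (146.55,123.84) → (151.11,118.62)

[3] `<path>` open polyline, #008000→engrave S300 F2301: (127.04,49.68) → (110.49,79.68) → (154.15,46.75) → (183.20,6.08) → (72.74,155.75) → (110.20,90.29)

[4] `<path>` quadratic bezier, #ff0000→cut S824 F1616: (47.07,61.16) → (69.21,88.77) → (104.22,103.35) → (152.09,104.90)

[5] `<polygon>` regular polygon, #0000ff→score S616 F2035: (186.12,120.50) → (181.43,123.67) → (180.35,129.23) → (183.52,133.92) → (189.08,135.00) → (193.77,131.83) → (194.85,126.27) → (191.68,121.58) → (186.12,120.50) (closed)

(Gcodetools for Inkscape — laser output)
G21
G90
G00 X91.46 Y132.46
M3 S824
G1 X124.26 Y155.25 F1616
G1 X148.30 Y187.02
G1 X163.59 Y227.76
M5
G00 X145.99 Y148.16
M3 S824
G1 X144.84 Y133.69 F1616
G1 X146.55 Y123.84
G1 X151.11 Y118.62
M5
G00 X127.04 Y49.68
M3 S300
G1 X110.49 Y79.68 F2301
G1 X154.15 Y46.75
G1 X183.20 Y6.08
G1 X72.74 Y155.75
G1 X110.20 Y90.29
M5
G00 X47.07 Y61.16
M3 S824
G1 X69.21 Y88.77 F1616
G1 X104.22 Y103.35
G1 X152.09 Y104.90
M5
G00 X186.12 Y120.50
M3 S616
G1 X181.43 Y123.67 F2035
G1 X180.35 Y129.23
G1 X183.52 Y133.92
G1 X189.08 Y135.00
G1 X193.77 Y131.83
G1 X194.85 Y126.27
G1 X191.68 Y121.58
G1 X186.12 Y120.50
M5
G00 X0.00 Y0.00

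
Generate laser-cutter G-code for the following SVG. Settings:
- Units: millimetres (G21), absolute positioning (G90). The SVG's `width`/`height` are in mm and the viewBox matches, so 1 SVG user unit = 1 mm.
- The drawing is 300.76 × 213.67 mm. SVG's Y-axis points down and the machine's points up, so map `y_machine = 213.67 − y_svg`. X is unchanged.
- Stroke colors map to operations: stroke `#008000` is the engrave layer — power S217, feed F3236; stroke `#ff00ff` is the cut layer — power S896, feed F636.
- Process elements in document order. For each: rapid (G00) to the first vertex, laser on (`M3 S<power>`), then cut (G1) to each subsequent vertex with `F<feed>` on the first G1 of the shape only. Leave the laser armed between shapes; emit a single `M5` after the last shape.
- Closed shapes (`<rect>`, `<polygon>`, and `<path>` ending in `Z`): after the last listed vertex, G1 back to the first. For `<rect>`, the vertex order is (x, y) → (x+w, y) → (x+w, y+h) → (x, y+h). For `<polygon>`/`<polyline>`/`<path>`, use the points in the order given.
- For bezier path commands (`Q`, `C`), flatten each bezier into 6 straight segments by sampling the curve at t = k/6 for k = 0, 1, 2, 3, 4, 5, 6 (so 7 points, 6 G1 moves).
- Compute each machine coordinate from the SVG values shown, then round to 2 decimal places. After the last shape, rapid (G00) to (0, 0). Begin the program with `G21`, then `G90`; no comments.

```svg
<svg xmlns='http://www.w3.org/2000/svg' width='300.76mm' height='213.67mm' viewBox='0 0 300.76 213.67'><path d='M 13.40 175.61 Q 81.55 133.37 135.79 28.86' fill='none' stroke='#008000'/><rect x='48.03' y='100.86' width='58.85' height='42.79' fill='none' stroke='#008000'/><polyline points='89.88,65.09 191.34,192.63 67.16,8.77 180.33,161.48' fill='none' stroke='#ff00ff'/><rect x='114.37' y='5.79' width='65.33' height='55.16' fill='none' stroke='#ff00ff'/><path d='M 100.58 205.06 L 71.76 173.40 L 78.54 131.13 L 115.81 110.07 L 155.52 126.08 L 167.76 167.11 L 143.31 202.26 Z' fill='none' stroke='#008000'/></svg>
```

1 u = 1 mm; y_m = 213.67 − y.

[1] `<path>` quadratic bezier, #008000→engrave S217 F3236: (13.40,38.06) → (35.73,53.87) → (57.29,73.14) → (78.07,95.87) → (98.08,122.06) → (117.32,151.70) → (135.79,184.81)

[2] `<rect>` rectangle, #008000→engrave S217 F3236: (48.03,112.81) → (106.88,112.81) → (106.88,70.02) → (48.03,70.02) → (48.03,112.81) (closed)

[3] `<polyline>` open polyline, #ff00ff→cut S896 F636: (89.88,148.58) → (191.34,21.04) → (67.16,204.90) → (180.33,52.19)

[4] `<rect>` rectangle, #ff00ff→cut S896 F636: (114.37,207.88) → (179.70,207.88) → (179.70,152.72) → (114.37,152.72) → (114.37,207.88) (closed)

[5] `<path>` regular polygon, #008000→engrave S217 F3236: (100.58,8.61) → (71.76,40.27) → (78.54,82.54) → (115.81,103.60) → (155.52,87.59) → (167.76,46.56) → (143.31,11.41) → (100.58,8.61) (closed)

G21
G90
G00 X13.40 Y38.06
M3 S217
G1 X35.73 Y53.87 F3236
G1 X57.29 Y73.14
G1 X78.07 Y95.87
G1 X98.08 Y122.06
G1 X117.32 Y151.70
G1 X135.79 Y184.81
G00 X48.03 Y112.81
M3 S217
G1 X106.88 Y112.81 F3236
G1 X106.88 Y70.02
G1 X48.03 Y70.02
G1 X48.03 Y112.81
G00 X89.88 Y148.58
M3 S896
G1 X191.34 Y21.04 F636
G1 X67.16 Y204.90
G1 X180.33 Y52.19
G00 X114.37 Y207.88
M3 S896
G1 X179.70 Y207.88 F636
G1 X179.70 Y152.72
G1 X114.37 Y152.72
G1 X114.37 Y207.88
G00 X100.58 Y8.61
M3 S217
G1 X71.76 Y40.27 F3236
G1 X78.54 Y82.54
G1 X115.81 Y103.60
G1 X155.52 Y87.59
G1 X167.76 Y46.56
G1 X143.31 Y11.41
G1 X100.58 Y8.61
M5
G00 X0.00 Y0.00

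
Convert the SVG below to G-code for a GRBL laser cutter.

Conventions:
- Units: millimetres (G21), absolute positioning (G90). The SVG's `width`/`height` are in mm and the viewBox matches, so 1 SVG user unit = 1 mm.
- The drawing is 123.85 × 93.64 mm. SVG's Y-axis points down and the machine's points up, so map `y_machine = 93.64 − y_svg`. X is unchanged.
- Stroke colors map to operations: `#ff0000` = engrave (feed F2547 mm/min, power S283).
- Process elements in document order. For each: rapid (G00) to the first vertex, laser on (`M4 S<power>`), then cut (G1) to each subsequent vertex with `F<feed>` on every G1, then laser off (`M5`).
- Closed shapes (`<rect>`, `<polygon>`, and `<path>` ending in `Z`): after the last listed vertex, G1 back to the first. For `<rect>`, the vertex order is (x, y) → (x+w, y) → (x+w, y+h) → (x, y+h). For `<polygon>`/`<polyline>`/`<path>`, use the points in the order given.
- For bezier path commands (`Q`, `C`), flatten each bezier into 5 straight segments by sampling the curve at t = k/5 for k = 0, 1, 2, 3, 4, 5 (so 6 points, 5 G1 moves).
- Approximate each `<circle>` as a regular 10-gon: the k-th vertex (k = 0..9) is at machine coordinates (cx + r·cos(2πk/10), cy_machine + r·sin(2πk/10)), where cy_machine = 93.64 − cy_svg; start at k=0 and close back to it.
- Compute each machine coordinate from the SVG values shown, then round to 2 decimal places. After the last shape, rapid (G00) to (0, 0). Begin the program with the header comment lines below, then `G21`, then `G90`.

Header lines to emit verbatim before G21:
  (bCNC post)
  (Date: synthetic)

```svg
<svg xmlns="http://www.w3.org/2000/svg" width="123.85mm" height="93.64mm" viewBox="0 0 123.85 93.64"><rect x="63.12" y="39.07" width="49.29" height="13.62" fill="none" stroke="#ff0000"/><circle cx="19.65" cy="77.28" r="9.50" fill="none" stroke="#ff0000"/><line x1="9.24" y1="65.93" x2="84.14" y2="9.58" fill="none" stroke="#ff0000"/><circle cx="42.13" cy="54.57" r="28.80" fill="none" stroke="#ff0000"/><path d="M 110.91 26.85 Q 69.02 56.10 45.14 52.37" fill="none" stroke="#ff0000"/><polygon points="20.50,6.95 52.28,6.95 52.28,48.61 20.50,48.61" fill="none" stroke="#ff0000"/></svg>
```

(bCNC post)
(Date: synthetic)
G21
G90
G00 X63.12 Y54.57
M4 S283
G1 X112.41 Y54.57 F2547
G1 X112.41 Y40.95 F2547
G1 X63.12 Y40.95 F2547
G1 X63.12 Y54.57 F2547
M5
G00 X29.15 Y16.36
M4 S283
G1 X27.34 Y21.94 F2547
G1 X22.59 Y25.40 F2547
G1 X16.71 Y25.40 F2547
G1 X11.96 Y21.94 F2547
G1 X10.15 Y16.36 F2547
G1 X11.96 Y10.78 F2547
G1 X16.71 Y7.32 F2547
G1 X22.59 Y7.32 F2547
G1 X27.34 Y10.78 F2547
G1 X29.15 Y16.36 F2547
M5
G00 X9.24 Y27.71
M4 S283
G1 X84.14 Y84.06 F2547
M5
G00 X70.93 Y39.07
M4 S283
G1 X65.43 Y56.00 F2547
G1 X51.03 Y66.46 F2547
G1 X33.23 Y66.46 F2547
G1 X18.83 Y56.00 F2547
G1 X13.33 Y39.07 F2547
G1 X18.83 Y22.14 F2547
G1 X33.23 Y11.68 F2547
G1 X51.03 Y11.68 F2547
G1 X65.43 Y22.14 F2547
G1 X70.93 Y39.07 F2547
M5
G00 X110.91 Y66.79
M4 S283
G1 X94.87 Y56.41 F2547
G1 X80.28 Y48.67 F2547
G1 X67.13 Y43.56 F2547
G1 X55.41 Y41.10 F2547
G1 X45.14 Y41.27 F2547
M5
G00 X20.50 Y86.69
M4 S283
G1 X52.28 Y86.69 F2547
G1 X52.28 Y45.03 F2547
G1 X20.50 Y45.03 F2547
G1 X20.50 Y86.69 F2547
M5
G00 X0.00 Y0.00

Since the viewBox matches the mm dimensions, user units are millimetres directly. The only transform is the Y-flip y_m = 93.64 − y_svg.

Shape 1 is a rectangle drawn with `<rect>`. Its stroke #ff0000 means engrave at S283, F2547. After flipping Y the toolpath is (63.12,54.57) → (112.41,54.57) → (112.41,40.95) → (63.12,40.95) → (63.12,54.57), returning to the start.

Shape 2 is a circle drawn with `<circle>`. Its stroke #ff0000 means engrave at S283, F2547. After flipping Y the toolpath is (29.15,16.36) → (27.34,21.94) → (22.59,25.40) → (16.71,25.40) → (11.96,21.94) → (10.15,16.36) → (11.96,10.78) → (16.71,7.32) → (22.59,7.32) → (27.34,10.78) → (29.15,16.36), returning to the start.

Shape 3 is a line segment drawn with `<line>`. Its stroke #ff0000 means engrave at S283, F2547. After flipping Y the toolpath is (9.24,27.71) → (84.14,84.06).

Shape 4 is a circle drawn with `<circle>`. Its stroke #ff0000 means engrave at S283, F2547. After flipping Y the toolpath is (70.93,39.07) → (65.43,56.00) → (51.03,66.46) → (33.23,66.46) → (18.83,56.00) → (13.33,39.07) → (18.83,22.14) → (33.23,11.68) → (51.03,11.68) → (65.43,22.14) → (70.93,39.07), returning to the start.

Shape 5 is a quadratic bezier drawn with `<path>`. Its stroke #ff0000 means engrave at S283, F2547. After flipping Y the toolpath is (110.91,66.79) → (94.87,56.41) → (80.28,48.67) → (67.13,43.56) → (55.41,41.10) → (45.14,41.27).

Shape 6 is a rectangle drawn with `<polygon>`. Its stroke #ff0000 means engrave at S283, F2547. After flipping Y the toolpath is (20.50,86.69) → (52.28,86.69) → (52.28,45.03) → (20.50,45.03) → (20.50,86.69), returning to the start.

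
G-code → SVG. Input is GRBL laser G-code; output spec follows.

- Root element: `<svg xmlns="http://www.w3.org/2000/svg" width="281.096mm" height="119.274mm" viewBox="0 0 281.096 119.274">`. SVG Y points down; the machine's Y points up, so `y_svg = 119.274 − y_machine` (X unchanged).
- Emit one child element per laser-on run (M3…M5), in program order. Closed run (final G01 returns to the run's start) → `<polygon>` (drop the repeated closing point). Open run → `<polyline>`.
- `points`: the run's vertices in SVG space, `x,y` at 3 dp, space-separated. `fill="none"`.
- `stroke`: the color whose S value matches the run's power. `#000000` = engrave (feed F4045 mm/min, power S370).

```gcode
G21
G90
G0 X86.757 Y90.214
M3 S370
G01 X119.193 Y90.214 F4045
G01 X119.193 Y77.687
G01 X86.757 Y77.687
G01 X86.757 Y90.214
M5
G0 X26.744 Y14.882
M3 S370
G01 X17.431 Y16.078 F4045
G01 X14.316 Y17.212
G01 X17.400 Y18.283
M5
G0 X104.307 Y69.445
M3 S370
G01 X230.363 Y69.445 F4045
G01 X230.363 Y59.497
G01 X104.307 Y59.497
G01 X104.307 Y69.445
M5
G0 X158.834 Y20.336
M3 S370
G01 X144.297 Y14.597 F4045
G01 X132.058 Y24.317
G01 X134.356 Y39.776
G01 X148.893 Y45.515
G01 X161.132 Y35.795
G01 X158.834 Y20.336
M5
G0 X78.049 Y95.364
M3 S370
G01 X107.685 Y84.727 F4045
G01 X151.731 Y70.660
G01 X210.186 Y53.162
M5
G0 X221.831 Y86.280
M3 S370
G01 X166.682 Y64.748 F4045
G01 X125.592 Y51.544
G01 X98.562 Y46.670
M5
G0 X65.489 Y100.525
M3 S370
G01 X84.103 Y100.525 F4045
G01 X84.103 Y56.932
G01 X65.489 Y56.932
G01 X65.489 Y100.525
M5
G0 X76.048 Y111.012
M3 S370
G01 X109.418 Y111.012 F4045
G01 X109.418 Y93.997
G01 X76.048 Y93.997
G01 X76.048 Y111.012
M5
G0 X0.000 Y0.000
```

<svg xmlns="http://www.w3.org/2000/svg" width="281.096mm" height="119.274mm" viewBox="0 0 281.096 119.274">
  <polygon points="86.757,29.060 119.193,29.060 119.193,41.587 86.757,41.587" fill="none" stroke="#000000"/>
  <polyline points="26.744,104.392 17.431,103.196 14.316,102.062 17.400,100.991" fill="none" stroke="#000000"/>
  <polygon points="104.307,49.829 230.363,49.829 230.363,59.777 104.307,59.777" fill="none" stroke="#000000"/>
  <polygon points="158.834,98.938 144.297,104.677 132.058,94.957 134.356,79.498 148.893,73.759 161.132,83.479" fill="none" stroke="#000000"/>
  <polyline points="78.049,23.910 107.685,34.547 151.731,48.614 210.186,66.112" fill="none" stroke="#000000"/>
  <polyline points="221.831,32.994 166.682,54.526 125.592,67.730 98.562,72.604" fill="none" stroke="#000000"/>
  <polygon points="65.489,18.749 84.103,18.749 84.103,62.342 65.489,62.342" fill="none" stroke="#000000"/>
  <polygon points="76.048,8.262 109.418,8.262 109.418,25.277 76.048,25.277" fill="none" stroke="#000000"/>
</svg>

y_svg = 119.274 − y_m. Every run uses S370, so all elements get stroke `#000000` (engrave).

[1] closed run; points: 86.757,29.060 119.193,29.060 119.193,41.587 86.757,41.587

[2] open run; points: 26.744,104.392 17.431,103.196 14.316,102.062 17.400,100.991

[3] closed run; points: 104.307,49.829 230.363,49.829 230.363,59.777 104.307,59.777

[4] closed run; points: 158.834,98.938 144.297,104.677 132.058,94.957 134.356,79.498 148.893,73.759 161.132,83.479

[5] open run; points: 78.049,23.910 107.685,34.547 151.731,48.614 210.186,66.112

[6] open run; points: 221.831,32.994 166.682,54.526 125.592,67.730 98.562,72.604

[7] closed run; points: 65.489,18.749 84.103,18.749 84.103,62.342 65.489,62.342

[8] closed run; points: 76.048,8.262 109.418,8.262 109.418,25.277 76.048,25.277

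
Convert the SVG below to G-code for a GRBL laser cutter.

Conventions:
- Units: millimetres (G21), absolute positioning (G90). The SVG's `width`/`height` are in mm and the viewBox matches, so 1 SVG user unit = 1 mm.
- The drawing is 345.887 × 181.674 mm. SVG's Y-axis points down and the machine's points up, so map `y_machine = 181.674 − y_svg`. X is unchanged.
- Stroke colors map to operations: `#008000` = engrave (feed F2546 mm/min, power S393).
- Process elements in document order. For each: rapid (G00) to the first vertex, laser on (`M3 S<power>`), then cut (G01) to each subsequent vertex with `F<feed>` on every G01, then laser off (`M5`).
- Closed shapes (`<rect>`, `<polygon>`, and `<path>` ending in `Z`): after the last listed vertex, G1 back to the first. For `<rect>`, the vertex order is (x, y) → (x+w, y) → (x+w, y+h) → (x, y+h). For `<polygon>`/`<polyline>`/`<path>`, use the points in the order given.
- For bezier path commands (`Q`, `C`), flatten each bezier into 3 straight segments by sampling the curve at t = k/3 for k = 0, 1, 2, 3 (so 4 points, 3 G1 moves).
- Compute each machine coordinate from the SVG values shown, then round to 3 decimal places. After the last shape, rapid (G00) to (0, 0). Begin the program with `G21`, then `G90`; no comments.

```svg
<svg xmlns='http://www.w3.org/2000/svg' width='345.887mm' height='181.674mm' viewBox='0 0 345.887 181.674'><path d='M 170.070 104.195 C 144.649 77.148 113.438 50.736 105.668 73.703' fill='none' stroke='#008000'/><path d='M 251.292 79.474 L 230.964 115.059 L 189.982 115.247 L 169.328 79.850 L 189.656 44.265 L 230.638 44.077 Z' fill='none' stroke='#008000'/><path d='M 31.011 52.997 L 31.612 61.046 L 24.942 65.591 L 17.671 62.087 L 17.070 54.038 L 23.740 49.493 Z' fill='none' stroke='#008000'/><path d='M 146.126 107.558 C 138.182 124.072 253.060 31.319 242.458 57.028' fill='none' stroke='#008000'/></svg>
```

1 u = 1 mm; y_m = 181.674 − y.

[1] `<path>` cubic bezier, #008000→engrave S393 F2546: (170.070,77.479) → (143.802,102.509) → (120.169,116.284) → (105.668,107.971)

[2] `<path>` regular polygon, #008000→engrave S393 F2546: (251.292,102.200) → (230.964,66.615) → (189.982,66.427) → (169.328,101.824) → (189.656,137.409) → (230.638,137.597) → (251.292,102.200) (closed)

[3] `<path>` regular polygon, #008000→engrave S393 F2546: (31.011,128.677) → (31.612,120.628) → (24.942,116.083) → (17.671,119.587) → (17.070,127.636) → (23.740,132.181) → (31.011,128.677) (closed)

[4] `<path>` cubic bezier, #008000→engrave S393 F2546: (146.126,74.116) → (169.926,85.590) → (220.430,119.302) → (242.458,124.646)

G21
G90
G00 X170.070 Y77.479
M3 S393
G01 X143.802 Y102.509 F2546
G01 X120.169 Y116.284 F2546
G01 X105.668 Y107.971 F2546
M5
G00 X251.292 Y102.200
M3 S393
G01 X230.964 Y66.615 F2546
G01 X189.982 Y66.427 F2546
G01 X169.328 Y101.824 F2546
G01 X189.656 Y137.409 F2546
G01 X230.638 Y137.597 F2546
G01 X251.292 Y102.200 F2546
M5
G00 X31.011 Y128.677
M3 S393
G01 X31.612 Y120.628 F2546
G01 X24.942 Y116.083 F2546
G01 X17.671 Y119.587 F2546
G01 X17.070 Y127.636 F2546
G01 X23.740 Y132.181 F2546
G01 X31.011 Y128.677 F2546
M5
G00 X146.126 Y74.116
M3 S393
G01 X169.926 Y85.590 F2546
G01 X220.430 Y119.302 F2546
G01 X242.458 Y124.646 F2546
M5
G00 X0.000 Y0.000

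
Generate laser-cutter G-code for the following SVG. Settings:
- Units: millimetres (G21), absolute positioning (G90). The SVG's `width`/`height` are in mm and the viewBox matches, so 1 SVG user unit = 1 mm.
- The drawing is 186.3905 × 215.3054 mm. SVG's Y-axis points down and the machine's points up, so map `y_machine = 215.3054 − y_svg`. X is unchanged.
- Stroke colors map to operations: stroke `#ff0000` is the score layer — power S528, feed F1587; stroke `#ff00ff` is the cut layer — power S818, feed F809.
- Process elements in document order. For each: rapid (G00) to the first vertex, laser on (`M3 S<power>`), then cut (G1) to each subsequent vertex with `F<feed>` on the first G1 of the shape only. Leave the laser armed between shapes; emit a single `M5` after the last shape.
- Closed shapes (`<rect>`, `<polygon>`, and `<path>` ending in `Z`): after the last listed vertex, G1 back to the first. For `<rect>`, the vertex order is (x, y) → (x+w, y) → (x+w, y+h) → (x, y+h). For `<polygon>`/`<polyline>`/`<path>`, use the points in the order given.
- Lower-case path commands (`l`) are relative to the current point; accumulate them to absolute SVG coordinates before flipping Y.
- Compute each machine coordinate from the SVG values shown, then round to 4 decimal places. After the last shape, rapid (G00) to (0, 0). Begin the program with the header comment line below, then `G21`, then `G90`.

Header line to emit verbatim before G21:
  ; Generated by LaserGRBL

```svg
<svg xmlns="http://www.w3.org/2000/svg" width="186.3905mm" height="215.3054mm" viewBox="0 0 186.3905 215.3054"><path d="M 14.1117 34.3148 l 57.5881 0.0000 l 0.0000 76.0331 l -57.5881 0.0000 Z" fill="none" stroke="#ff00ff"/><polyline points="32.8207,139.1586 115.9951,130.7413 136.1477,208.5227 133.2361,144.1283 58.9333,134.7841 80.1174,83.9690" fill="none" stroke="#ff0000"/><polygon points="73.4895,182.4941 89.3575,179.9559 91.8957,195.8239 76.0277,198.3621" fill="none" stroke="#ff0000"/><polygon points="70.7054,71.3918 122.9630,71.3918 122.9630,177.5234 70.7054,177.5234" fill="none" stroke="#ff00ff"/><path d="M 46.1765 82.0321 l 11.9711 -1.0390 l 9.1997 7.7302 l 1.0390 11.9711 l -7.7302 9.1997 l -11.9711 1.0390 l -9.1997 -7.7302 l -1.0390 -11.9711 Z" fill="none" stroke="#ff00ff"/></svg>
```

Since the viewBox matches the mm dimensions, user units are millimetres directly. The only transform is the Y-flip y_m = 215.3054 − y_svg.

Shape 1 is a rectangle drawn with `<path>`. Its stroke #ff00ff means cut at S818, F809. After flipping Y the toolpath is (14.1117,180.9906) → (71.6998,180.9906) → (71.6998,104.9575) → (14.1117,104.9575) → (14.1117,180.9906), returning to the start.

Shape 2 is a open polyline drawn with `<polyline>`. Its stroke #ff0000 means score at S528, F1587. After flipping Y the toolpath is (32.8207,76.1468) → (115.9951,84.5641) → (136.1477,6.7827) → (133.2361,71.1771) → (58.9333,80.5213) → (80.1174,131.3364).

Shape 3 is a regular polygon drawn with `<polygon>`. Its stroke #ff0000 means score at S528, F1587. After flipping Y the toolpath is (73.4895,32.8113) → (89.3575,35.3495) → (91.8957,19.4815) → (76.0277,16.9433) → (73.4895,32.8113), returning to the start.

Shape 4 is a rectangle drawn with `<polygon>`. Its stroke #ff00ff means cut at S818, F809. After flipping Y the toolpath is (70.7054,143.9136) → (122.9630,143.9136) → (122.9630,37.7820) → (70.7054,37.7820) → (70.7054,143.9136), returning to the start.

Shape 5 is a regular polygon drawn with `<path>`. Its stroke #ff00ff means cut at S818, F809. After flipping Y the toolpath is (46.1765,133.2733) → (58.1476,134.3123) → (67.3473,126.5821) → (68.3863,114.6110) → (60.6561,105.4113) → (48.6850,104.3723) → (39.4853,112.1025) → (38.4463,124.0736) → (46.1765,133.2733), returning to the start.

; Generated by LaserGRBL
G21
G90
G00 X14.1117 Y180.9906
M3 S818
G1 X71.6998 Y180.9906 F809
G1 X71.6998 Y104.9575
G1 X14.1117 Y104.9575
G1 X14.1117 Y180.9906
G00 X32.8207 Y76.1468
M3 S528
G1 X115.9951 Y84.5641 F1587
G1 X136.1477 Y6.7827
G1 X133.2361 Y71.1771
G1 X58.9333 Y80.5213
G1 X80.1174 Y131.3364
G00 X73.4895 Y32.8113
M3 S528
G1 X89.3575 Y35.3495 F1587
G1 X91.8957 Y19.4815
G1 X76.0277 Y16.9433
G1 X73.4895 Y32.8113
G00 X70.7054 Y143.9136
M3 S818
G1 X122.9630 Y143.9136 F809
G1 X122.9630 Y37.7820
G1 X70.7054 Y37.7820
G1 X70.7054 Y143.9136
G00 X46.1765 Y133.2733
M3 S818
G1 X58.1476 Y134.3123 F809
G1 X67.3473 Y126.5821
G1 X68.3863 Y114.6110
G1 X60.6561 Y105.4113
G1 X48.6850 Y104.3723
G1 X39.4853 Y112.1025
G1 X38.4463 Y124.0736
G1 X46.1765 Y133.2733
M5
G00 X0.0000 Y0.0000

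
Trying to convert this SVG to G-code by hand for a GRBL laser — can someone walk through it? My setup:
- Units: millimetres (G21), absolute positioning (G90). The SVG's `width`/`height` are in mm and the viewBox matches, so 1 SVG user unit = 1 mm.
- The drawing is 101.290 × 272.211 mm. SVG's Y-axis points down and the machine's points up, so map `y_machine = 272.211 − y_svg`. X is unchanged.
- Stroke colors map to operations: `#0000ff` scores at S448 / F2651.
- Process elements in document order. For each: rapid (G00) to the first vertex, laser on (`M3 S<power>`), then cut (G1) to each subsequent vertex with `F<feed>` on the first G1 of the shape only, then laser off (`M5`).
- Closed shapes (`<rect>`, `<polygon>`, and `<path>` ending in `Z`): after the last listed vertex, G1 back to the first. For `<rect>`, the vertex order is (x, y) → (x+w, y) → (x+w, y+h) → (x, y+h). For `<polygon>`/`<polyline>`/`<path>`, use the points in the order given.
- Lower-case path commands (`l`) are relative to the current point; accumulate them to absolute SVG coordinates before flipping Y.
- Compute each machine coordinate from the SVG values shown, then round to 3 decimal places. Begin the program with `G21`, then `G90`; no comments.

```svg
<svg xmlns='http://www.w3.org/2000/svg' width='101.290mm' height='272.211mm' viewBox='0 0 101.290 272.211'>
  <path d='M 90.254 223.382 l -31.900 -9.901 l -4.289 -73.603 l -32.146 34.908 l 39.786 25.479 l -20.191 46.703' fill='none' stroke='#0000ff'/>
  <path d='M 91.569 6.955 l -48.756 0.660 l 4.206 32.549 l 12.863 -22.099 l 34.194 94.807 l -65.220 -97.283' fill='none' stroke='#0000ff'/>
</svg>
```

G21
G90
G00 X90.254 Y48.829
M3 S448
G1 X58.354 Y58.730 F2651
G1 X54.065 Y132.333
G1 X21.919 Y97.425
G1 X61.705 Y71.946
G1 X41.514 Y25.243
M5
G00 X91.569 Y265.256
M3 S448
G1 X42.813 Y264.596 F2651
G1 X47.019 Y232.047
G1 X59.882 Y254.146
G1 X94.076 Y159.339
G1 X28.856 Y256.622
M5

1 u = 1 mm; y_m = 272.211 − y.

[1] `<path>` open polyline, #0000ff→score S448 F2651: (90.254,48.829) → (58.354,58.730) → (54.065,132.333) → (21.919,97.425) → (61.705,71.946) → (41.514,25.243)

[2] `<path>` open polyline, #0000ff→score S448 F2651: (91.569,265.256) → (42.813,264.596) → (47.019,232.047) → (59.882,254.146) → (94.076,159.339) → (28.856,256.622)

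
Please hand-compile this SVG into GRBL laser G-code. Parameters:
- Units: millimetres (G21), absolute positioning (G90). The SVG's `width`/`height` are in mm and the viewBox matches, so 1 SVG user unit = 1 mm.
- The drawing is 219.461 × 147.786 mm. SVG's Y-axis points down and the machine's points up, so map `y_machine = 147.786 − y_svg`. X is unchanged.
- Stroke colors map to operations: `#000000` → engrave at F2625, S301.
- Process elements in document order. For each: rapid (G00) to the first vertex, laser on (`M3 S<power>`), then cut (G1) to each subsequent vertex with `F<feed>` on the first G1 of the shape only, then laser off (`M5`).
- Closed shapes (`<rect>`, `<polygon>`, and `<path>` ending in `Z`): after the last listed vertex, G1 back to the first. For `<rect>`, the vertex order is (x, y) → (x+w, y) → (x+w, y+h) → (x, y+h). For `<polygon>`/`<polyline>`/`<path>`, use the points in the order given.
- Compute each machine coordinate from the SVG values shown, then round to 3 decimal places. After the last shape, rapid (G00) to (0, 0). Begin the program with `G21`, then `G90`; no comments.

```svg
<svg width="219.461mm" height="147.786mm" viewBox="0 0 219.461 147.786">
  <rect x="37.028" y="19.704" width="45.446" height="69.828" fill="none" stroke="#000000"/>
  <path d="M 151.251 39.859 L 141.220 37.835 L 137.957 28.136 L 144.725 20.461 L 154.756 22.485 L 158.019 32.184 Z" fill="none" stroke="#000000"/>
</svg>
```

Since the viewBox matches the mm dimensions, user units are millimetres directly. The only transform is the Y-flip y_m = 147.786 − y_svg.

Shape 1 is a rectangle drawn with `<rect>`. Its stroke #000000 means engrave at S301, F2625. After flipping Y the toolpath is (37.028,128.082) → (82.474,128.082) → (82.474,58.254) → (37.028,58.254) → (37.028,128.082), returning to the start.

Shape 2 is a regular polygon drawn with `<path>`. Its stroke #000000 means engrave at S301, F2625. After flipping Y the toolpath is (151.251,107.927) → (141.220,109.951) → (137.957,119.650) → (144.725,127.325) → (154.756,125.301) → (158.019,115.602) → (151.251,107.927), returning to the start.

G21
G90
G00 X37.028 Y128.082
M3 S301
G1 X82.474 Y128.082 F2625
G1 X82.474 Y58.254
G1 X37.028 Y58.254
G1 X37.028 Y128.082
M5
G00 X151.251 Y107.927
M3 S301
G1 X141.220 Y109.951 F2625
G1 X137.957 Y119.650
G1 X144.725 Y127.325
G1 X154.756 Y125.301
G1 X158.019 Y115.602
G1 X151.251 Y107.927
M5
G00 X0.000 Y0.000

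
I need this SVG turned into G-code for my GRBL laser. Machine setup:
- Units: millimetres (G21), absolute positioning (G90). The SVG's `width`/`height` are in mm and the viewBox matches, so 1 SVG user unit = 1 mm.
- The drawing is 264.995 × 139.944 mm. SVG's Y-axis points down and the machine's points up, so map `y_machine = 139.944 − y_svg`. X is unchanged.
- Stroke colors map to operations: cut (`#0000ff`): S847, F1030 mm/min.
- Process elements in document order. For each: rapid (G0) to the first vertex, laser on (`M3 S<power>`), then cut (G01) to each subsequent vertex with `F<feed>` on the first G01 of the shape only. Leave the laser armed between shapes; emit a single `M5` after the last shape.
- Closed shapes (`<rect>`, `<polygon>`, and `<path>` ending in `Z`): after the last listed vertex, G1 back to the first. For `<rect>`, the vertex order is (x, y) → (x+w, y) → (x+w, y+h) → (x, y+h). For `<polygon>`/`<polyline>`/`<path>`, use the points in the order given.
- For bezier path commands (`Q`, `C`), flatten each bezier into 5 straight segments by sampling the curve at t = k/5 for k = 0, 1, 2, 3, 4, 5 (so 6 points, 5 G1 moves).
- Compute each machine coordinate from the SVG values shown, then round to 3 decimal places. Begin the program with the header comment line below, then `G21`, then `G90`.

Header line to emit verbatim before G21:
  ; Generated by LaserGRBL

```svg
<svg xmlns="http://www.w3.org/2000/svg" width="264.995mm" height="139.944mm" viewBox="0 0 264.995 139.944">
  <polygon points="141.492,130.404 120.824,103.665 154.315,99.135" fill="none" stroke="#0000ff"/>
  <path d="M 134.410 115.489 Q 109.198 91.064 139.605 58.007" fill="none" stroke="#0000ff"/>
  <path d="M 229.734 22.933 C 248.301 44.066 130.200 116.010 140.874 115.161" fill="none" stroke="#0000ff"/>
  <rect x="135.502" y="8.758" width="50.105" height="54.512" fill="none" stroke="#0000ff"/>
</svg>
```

; Generated by LaserGRBL
G21
G90
G0 X141.492 Y9.540
M3 S847
G01 X120.824 Y36.279 F1030
G01 X154.315 Y40.809
G01 X141.492 Y9.540
G0 X134.410 Y24.455
M3 S847
G01 X126.550 Y34.570 F1030
G01 X123.139 Y45.376
G01 X124.178 Y56.873
G01 X129.667 Y69.059
G01 X139.605 Y81.937
G0 X229.734 Y117.011
M3 S847
G01 X226.598 Y99.223 F1030
G01 X203.402 Y75.173
G01 X172.889 Y50.794
G01 X147.799 Y32.020
G01 X140.874 Y24.783
G0 X135.502 Y131.186
M3 S847
G01 X185.607 Y131.186 F1030
G01 X185.607 Y76.674
G01 X135.502 Y76.674
G01 X135.502 Y131.186
M5

viewBox `0 0 264.995 139.944` with mm width/height → 1 unit = 1 mm. Flip: y_m = 139.944 − y_svg.

**Shape 1** — `<polygon>` regular polygon, stroke `#0000ff` → cut (S847, F1030). Machine vertices: (141.492,9.540) → (120.824,36.279) → (154.315,40.809) → (141.492,9.540). Closed: final G1 returns to the first vertex.

**Shape 2** — `<path>` quadratic bezier, stroke `#0000ff` → cut (S847, F1030). Control points (SVG): P0=(134.410,115.489), P1=(109.198,91.064), P2=(139.605,58.007); sampled at t=k/5. Machine vertices: (134.410,24.455) → (126.550,34.570) → (123.139,45.376) → (124.178,56.873) → (129.667,69.059) → (139.605,81.937). Open path.

**Shape 3** — `<path>` cubic bezier, stroke `#0000ff` → cut (S847, F1030). Control points (SVG): P0=(229.734,22.933), P1=(248.301,44.066), P2=(130.200,116.010), P3=(140.874,115.161); sampled at t=k/5. Machine vertices: (229.734,117.011) → (226.598,99.223) → (203.402,75.173) → (172.889,50.794) → (147.799,32.020) → (140.874,24.783). Open path.

**Shape 4** — `<rect>` rectangle, stroke `#0000ff` → cut (S847, F1030). Machine vertices: (135.502,131.186) → (185.607,131.186) → (185.607,76.674) → (135.502,76.674) → (135.502,131.186). Closed: final G1 returns to the first vertex.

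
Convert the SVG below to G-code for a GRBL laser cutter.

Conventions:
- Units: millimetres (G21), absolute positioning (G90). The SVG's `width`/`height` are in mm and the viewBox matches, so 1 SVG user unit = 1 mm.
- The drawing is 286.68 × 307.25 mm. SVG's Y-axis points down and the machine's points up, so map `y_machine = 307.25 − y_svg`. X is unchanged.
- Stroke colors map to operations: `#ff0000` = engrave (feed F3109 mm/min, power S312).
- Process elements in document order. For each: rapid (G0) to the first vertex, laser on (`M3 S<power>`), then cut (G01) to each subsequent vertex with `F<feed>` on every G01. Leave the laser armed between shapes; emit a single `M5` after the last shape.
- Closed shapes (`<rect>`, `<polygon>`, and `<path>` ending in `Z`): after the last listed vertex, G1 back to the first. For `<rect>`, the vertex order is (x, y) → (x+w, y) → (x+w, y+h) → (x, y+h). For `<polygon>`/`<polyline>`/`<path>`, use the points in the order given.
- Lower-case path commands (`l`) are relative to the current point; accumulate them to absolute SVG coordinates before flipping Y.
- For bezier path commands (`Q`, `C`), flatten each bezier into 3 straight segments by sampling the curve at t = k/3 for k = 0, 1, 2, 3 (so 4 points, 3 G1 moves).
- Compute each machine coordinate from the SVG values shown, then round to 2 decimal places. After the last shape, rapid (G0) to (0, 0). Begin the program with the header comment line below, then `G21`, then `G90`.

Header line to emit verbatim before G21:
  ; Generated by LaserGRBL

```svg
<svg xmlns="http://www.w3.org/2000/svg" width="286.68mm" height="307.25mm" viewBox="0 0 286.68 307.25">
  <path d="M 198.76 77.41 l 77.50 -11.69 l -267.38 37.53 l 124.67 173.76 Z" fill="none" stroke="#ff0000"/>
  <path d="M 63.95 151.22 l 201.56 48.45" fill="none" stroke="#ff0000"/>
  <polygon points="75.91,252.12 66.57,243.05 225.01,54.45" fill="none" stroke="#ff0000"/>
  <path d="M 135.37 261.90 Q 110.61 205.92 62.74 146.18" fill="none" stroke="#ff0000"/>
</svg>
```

; Generated by LaserGRBL
G21
G90
G0 X198.76 Y229.84
M3 S312
G01 X276.26 Y241.53 F3109
G01 X8.88 Y204.00 F3109
G01 X133.55 Y30.24 F3109
G01 X198.76 Y229.84 F3109
G0 X63.95 Y156.03
M3 S312
G01 X265.51 Y107.58 F3109
G0 X75.91 Y55.13
M3 S312
G01 X66.57 Y64.20 F3109
G01 X225.01 Y252.80 F3109
G01 X75.91 Y55.13 F3109
G0 X135.37 Y45.35
M3 S312
G01 X116.30 Y83.09 F3109
G01 X92.09 Y121.66 F3109
G01 X62.74 Y161.07 F3109
M5
G0 X0.00 Y0.00

1 u = 1 mm; y_m = 307.25 − y.

[1] `<path>` closed polygon, #ff0000→engrave S312 F3109: (198.76,229.84) → (276.26,241.53) → (8.88,204.00) → (133.55,30.24) → (198.76,229.84) (closed)

[2] `<path>` line segment, #ff0000→engrave S312 F3109: (63.95,156.03) → (265.51,107.58)

[3] `<polygon>` closed polygon, #ff0000→engrave S312 F3109: (75.91,55.13) → (66.57,64.20) → (225.01,252.80) → (75.91,55.13) (closed)

[4] `<path>` quadratic bezier, #ff0000→engrave S312 F3109: (135.37,45.35) → (116.30,83.09) → (92.09,121.66) → (62.74,161.07)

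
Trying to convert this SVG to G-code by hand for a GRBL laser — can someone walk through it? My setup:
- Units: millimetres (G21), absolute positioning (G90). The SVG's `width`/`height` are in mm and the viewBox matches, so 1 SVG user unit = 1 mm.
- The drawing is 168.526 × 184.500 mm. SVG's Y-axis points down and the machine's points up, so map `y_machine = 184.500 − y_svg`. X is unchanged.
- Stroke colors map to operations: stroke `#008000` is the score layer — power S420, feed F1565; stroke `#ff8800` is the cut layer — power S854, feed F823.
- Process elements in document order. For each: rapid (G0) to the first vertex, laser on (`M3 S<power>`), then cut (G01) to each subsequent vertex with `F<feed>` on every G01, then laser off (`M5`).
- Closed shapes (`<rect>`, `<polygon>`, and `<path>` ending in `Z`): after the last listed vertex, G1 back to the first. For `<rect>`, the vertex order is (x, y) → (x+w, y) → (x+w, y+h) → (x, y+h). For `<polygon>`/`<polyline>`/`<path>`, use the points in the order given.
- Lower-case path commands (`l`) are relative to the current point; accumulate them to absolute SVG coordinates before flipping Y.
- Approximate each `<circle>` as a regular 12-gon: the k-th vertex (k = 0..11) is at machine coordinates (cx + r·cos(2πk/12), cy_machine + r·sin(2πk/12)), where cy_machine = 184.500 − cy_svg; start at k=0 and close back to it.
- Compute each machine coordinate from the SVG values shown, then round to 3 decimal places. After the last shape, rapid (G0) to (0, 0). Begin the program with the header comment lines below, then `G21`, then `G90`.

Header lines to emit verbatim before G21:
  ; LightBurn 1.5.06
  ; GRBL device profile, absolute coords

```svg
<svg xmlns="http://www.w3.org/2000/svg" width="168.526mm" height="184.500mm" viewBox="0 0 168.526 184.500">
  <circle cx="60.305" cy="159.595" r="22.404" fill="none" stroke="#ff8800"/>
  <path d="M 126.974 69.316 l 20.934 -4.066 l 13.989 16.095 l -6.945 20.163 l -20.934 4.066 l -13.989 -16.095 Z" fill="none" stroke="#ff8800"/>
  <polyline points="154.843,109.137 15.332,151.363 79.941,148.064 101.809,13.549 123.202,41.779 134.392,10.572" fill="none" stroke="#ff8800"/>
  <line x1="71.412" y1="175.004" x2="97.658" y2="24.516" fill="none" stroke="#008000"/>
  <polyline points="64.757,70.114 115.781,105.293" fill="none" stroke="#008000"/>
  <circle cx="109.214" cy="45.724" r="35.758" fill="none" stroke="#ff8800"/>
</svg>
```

; LightBurn 1.5.06
; GRBL device profile, absolute coords
G21
G90
G0 X82.709 Y24.905
M3 S854
G01 X79.707 Y36.107 F823
G01 X71.507 Y44.307 F823
G01 X60.305 Y47.309 F823
G01 X49.103 Y44.307 F823
G01 X40.903 Y36.107 F823
G01 X37.901 Y24.905 F823
G01 X40.903 Y13.703 F823
G01 X49.103 Y5.503 F823
G01 X60.305 Y2.501 F823
G01 X71.507 Y5.503 F823
G01 X79.707 Y13.703 F823
G01 X82.709 Y24.905 F823
M5
G0 X126.974 Y115.184
M3 S854
G01 X147.908 Y119.250 F823
G01 X161.897 Y103.155 F823
G01 X154.952 Y82.992 F823
G01 X134.018 Y78.926 F823
G01 X120.029 Y95.021 F823
G01 X126.974 Y115.184 F823
M5
G0 X154.843 Y75.363
M3 S854
G01 X15.332 Y33.137 F823
G01 X79.941 Y36.436 F823
G01 X101.809 Y170.951 F823
G01 X123.202 Y142.721 F823
G01 X134.392 Y173.928 F823
M5
G0 X71.412 Y9.496
M3 S420
G01 X97.658 Y159.984 F1565
M5
G0 X64.757 Y114.386
M3 S420
G01 X115.781 Y79.207 F1565
M5
G0 X144.972 Y138.776
M3 S854
G01 X140.181 Y156.655 F823
G01 X127.093 Y169.743 F823
G01 X109.214 Y174.534 F823
G01 X91.335 Y169.743 F823
G01 X78.247 Y156.655 F823
G01 X73.456 Y138.776 F823
G01 X78.247 Y120.897 F823
G01 X91.335 Y107.809 F823
G01 X109.214 Y103.018 F823
G01 X127.093 Y107.809 F823
G01 X140.181 Y120.897 F823
G01 X144.972 Y138.776 F823
M5
G0 X0.000 Y0.000

Since the viewBox matches the mm dimensions, user units are millimetres directly. The only transform is the Y-flip y_m = 184.500 − y_svg.

Shape 1 is a circle drawn with `<circle>`. Its stroke #ff8800 means cut at S854, F823. After flipping Y the toolpath is (82.709,24.905) → (79.707,36.107) → (71.507,44.307) → (60.305,47.309) → (49.103,44.307) → (40.903,36.107) → (37.901,24.905) → (40.903,13.703) → (49.103,5.503) → (60.305,2.501) → (71.507,5.503) → (79.707,13.703) → (82.709,24.905), returning to the start.

Shape 2 is a regular polygon drawn with `<path>`. Its stroke #ff8800 means cut at S854, F823. After flipping Y the toolpath is (126.974,115.184) → (147.908,119.250) → (161.897,103.155) → (154.952,82.992) → (134.018,78.926) → (120.029,95.021) → (126.974,115.184), returning to the start.

Shape 3 is a open polyline drawn with `<polyline>`. Its stroke #ff8800 means cut at S854, F823. After flipping Y the toolpath is (154.843,75.363) → (15.332,33.137) → (79.941,36.436) → (101.809,170.951) → (123.202,142.721) → (134.392,173.928).

Shape 4 is a line segment drawn with `<line>`. Its stroke #008000 means score at S420, F1565. After flipping Y the toolpath is (71.412,9.496) → (97.658,159.984).

Shape 5 is a line segment drawn with `<polyline>`. Its stroke #008000 means score at S420, F1565. After flipping Y the toolpath is (64.757,114.386) → (115.781,79.207).

Shape 6 is a circle drawn with `<circle>`. Its stroke #ff8800 means cut at S854, F823. After flipping Y the toolpath is (144.972,138.776) → (140.181,156.655) → (127.093,169.743) → (109.214,174.534) → (91.335,169.743) → (78.247,156.655) → (73.456,138.776) → (78.247,120.897) → (91.335,107.809) → (109.214,103.018) → (127.093,107.809) → (140.181,120.897) → (144.972,138.776), returning to the start.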